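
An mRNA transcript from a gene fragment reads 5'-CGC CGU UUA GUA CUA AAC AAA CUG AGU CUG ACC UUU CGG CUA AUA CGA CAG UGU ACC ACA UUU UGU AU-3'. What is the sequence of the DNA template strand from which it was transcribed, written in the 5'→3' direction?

Replace U with T to get the coding DNA strand: CGCCGTTTAGTACTAAACAAACTGAGTCTGACCTTTCGGCTAATACGACAGTGTACCACATTTTGTAT. The template strand is its reverse complement (complement GCGGCAAATCATGATTTGTTTGACTCAGACTGGAAAGCCGATTATGCTGTCACATGGTGTAAAACATA, then reverse).

5′-ATACAAAATGTGGTACACTGTCGTATTAGCCGAAAGGTCAGACTCAGTTTGTTTAGTACTAAACGGCG-3′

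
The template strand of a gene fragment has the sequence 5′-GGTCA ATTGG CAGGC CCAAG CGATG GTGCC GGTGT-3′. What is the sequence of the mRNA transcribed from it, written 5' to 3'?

The mRNA has the sequence of the coding strand (reverse complement of the template) with T→U. Reverse complement of GGTCAATTGGCAGGCCCAAGCGATGGTGCCGGTGT is ACACCGGCACCATCGCTTGGGCCTGCCAATTGACC; then T→U.

5'-ACACCGGCACCAUCGCUUGGGCCUGCCAAUUGACC-3'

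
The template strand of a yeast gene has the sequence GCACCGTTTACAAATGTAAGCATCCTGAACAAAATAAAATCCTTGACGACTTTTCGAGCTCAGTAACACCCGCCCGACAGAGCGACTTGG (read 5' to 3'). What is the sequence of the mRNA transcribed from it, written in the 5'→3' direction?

5'-CCAAGUCGCUCUGUCGGGCGGGUGUUACUGAGCUCGAAAAGUCGUCAAGGAUUUUAUUUUGUUCAGGAUGCUUACAUUUGUAAACGGUGC-3'

RNA polymerase reads the template 3'→5' and synthesizes mRNA 5'→3' by base-pairing (A→U, T→A, G↔C). The complement of the template is CGTGGCAAATGTTTACATTCGTAGGACTTGTTTTATTTTAGGAACTGCTGAAAAGCTCGAGTCATTGTGGGCGGGCTGTCTCGCTGAACC; antiparallel, so 5'→3' the coding strand is CCAAGTCGCTCTGTCGGGCGGGTGTTACTGAGCTCGAAAAGTCGTCAAGGATTTTATTTTGTTCAGGATGCTTACATTTGTAAACGGTGC. Replace T with U for the mRNA.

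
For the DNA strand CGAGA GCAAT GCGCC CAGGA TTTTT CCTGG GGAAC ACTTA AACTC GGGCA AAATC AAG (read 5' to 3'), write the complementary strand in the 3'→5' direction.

3'-GCTCTCGTTACGCGGGTCCTAAAAAGGACCCCTTGTGAATTTGAGCCCGTTTTAGTTC-5'

Base-pairing A↔T, G↔C gives the complement. The complementary strand is antiparallel, so paired with a 5'→3' strand it runs 3'→5'.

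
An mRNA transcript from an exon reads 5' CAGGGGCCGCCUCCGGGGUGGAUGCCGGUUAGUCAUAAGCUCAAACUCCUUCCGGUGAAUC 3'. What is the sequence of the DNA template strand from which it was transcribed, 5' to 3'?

5'-GATTCACCGGAAGGAGTTTGAGCTTATGACTAACCGGCATCCACCCCGGAGGCGGCCCCTG-3'

Replace U with T to get the coding DNA strand: CAGGGGCCGCCTCCGGGGTGGATGCCGGTTAGTCATAAGCTCAAACTCCTTCCGGTGAATC. The template strand is its reverse complement (complement GTCCCCGGCGGAGGCCCCACCTACGGCCAATCAGTATTCGAGTTTGAGGAAGGCCACTTAG, then reverse).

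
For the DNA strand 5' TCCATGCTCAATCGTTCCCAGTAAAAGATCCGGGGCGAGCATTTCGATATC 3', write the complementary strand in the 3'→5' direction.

3′-AGGTACGAGTTAGCAAGGGTCATTTTCTAGGCCCCGCTCGTAAAGCTATAG-5′

Base-pairing A↔T, G↔C gives the complement. The complementary strand is antiparallel, so paired with a 5'→3' strand it runs 3'→5'.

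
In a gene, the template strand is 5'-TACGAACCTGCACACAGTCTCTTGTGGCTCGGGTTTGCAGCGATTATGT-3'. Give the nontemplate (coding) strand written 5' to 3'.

The coding strand is complementary and antiparallel to the template: take the complement (A↔T, G↔C) and reverse.

5'-ACATAATCGCTGCAAACCCGAGCCACAAGAGACTGTGTGCAGGTTCGTA-3'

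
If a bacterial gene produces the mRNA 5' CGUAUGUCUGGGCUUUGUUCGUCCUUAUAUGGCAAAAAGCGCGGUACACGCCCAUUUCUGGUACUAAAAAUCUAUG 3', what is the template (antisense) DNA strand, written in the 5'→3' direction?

Replace U with T to get the coding DNA strand: CGTATGTCTGGGCTTTGTTCGTCCTTATATGGCAAAAAGCGCGGTACACGCCCATTTCTGGTACTAAAAATCTATG. The template strand is its reverse complement (complement GCATACAGACCCGAAACAAGCAGGAATATACCGTTTTTCGCGCCATGTGCGGGTAAAGACCATGATTTTTAGATAC, then reverse).

5'-CATAGATTTTTAGTACCAGAAATGGGCGTGTACCGCGCTTTTTGCCATATAAGGACGAACAAAGCCCAGACATACG-3'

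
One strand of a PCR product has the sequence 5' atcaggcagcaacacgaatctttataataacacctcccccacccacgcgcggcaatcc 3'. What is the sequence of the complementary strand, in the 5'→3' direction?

5'-GGATTGCCGCGCGTGGGTGGGGGAGGTGTTATTATAAAGATTCGTGTTGCTGCCTGAT-3'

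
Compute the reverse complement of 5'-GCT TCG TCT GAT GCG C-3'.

Reading the sequence 3'→5' and pairing each base (A↔T, G↔C) gives the reverse complement directly.

5′-GCGCATCAGACGAAGC-3′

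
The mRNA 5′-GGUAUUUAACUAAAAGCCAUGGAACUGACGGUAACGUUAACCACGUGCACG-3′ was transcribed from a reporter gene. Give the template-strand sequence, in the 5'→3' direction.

5'-CGTGCACGTGGTTAACGTTACCGTCAGTTCCATGGCTTTTAGTTAAATACC-3'

Replace U with T to get the coding DNA strand: GGTATTTAACTAAAAGCCATGGAACTGACGGTAACGTTAACCACGTGCACG. The template strand is its reverse complement (complement CCATAAATTGATTTTCGGTACCTTGACTGCCATTGCAATTGGTGCACGTGC, then reverse).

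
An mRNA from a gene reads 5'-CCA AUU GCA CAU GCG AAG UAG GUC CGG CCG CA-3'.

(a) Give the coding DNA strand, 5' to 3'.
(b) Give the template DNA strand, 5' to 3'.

(a) 5'-CCAATTGCACATGCGAAGTAGGTCCGGCCGCA-3'
(b) 5′-TGCGGCCGGACCTACTTCGCATGTGCAATTGG-3′

(a) The coding strand matches the mRNA with U→T.
(b) The template strand is the reverse complement of the coding strand.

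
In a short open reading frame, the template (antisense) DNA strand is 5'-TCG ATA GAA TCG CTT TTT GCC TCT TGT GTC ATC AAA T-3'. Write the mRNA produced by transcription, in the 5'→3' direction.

RNA polymerase reads the template 3'→5' and synthesizes mRNA 5'→3' by base-pairing (A→U, T→A, G↔C). The complement of the template is AGCTATCTTAGCGAAAAACGGAGAACACAGTAGTTTA; antiparallel, so 5'→3' the coding strand is ATTTGATGACACAAGAGGCAAAAAGCGATTCTATCGA. Replace T with U for the mRNA.

5'-AUUUGAUGACACAAGAGGCAAAAAGCGAUUCUAUCGA-3'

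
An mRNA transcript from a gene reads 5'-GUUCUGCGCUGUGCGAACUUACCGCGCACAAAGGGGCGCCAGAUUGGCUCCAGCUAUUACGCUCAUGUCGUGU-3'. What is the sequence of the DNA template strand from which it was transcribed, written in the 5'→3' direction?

Replace U with T to get the coding DNA strand: GTTCTGCGCTGTGCGAACTTACCGCGCACAAAGGGGCGCCAGATTGGCTCCAGCTATTACGCTCATGTCGTGT. The template strand is its reverse complement (complement CAAGACGCGACACGCTTGAATGGCGCGTGTTTCCCCGCGGTCTAACCGAGGTCGATAATGCGAGTACAGCACA, then reverse).

5'-ACACGACATGAGCGTAATAGCTGGAGCCAATCTGGCGCCCCTTTGTGCGCGGTAAGTTCGCACAGCGCAGAAC-3'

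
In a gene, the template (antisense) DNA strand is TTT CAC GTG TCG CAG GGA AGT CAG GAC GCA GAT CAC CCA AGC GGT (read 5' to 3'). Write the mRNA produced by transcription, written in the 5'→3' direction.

RNA polymerase reads the template 3'→5' and synthesizes mRNA 5'→3' by base-pairing (A→U, T→A, G↔C). The complement of the template is AAAGTGCACAGCGTCCCTTCAGTCCTGCGTCTAGTGGGTTCGCCA; antiparallel, so 5'→3' the coding strand is ACCGCTTGGGTGATCTGCGTCCTGACTTCCCTGCGACACGTGAAA. Replace T with U for the mRNA.

5′-ACCGCUUGGGUGAUCUGCGUCCUGACUUCCCUGCGACACGUGAAA-3′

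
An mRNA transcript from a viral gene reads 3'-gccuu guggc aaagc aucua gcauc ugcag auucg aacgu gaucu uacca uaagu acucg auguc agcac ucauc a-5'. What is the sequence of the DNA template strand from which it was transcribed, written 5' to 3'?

Written 5'→3' the mRNA is ACUACUCACGACUGUAGCUCAUGAAUACCAUUCUAGUGCAAGCUUAGACGUCUACGAUCUACGAAACGGUGUUCCG, so the coding DNA strand is ACTACTCACGACTGTAGCTCATGAATACCATTCTAGTGCAAGCTTAGACGTCTACGATCTACGAAACGGTGTTCCG. The template is its reverse complement.

5'-CGGAACACCGTTTCGTAGATCGTAGACGTCTAAGCTTGCACTAGAATGGTATTCATGAGCTACAGTCGTGAGTAGT-3'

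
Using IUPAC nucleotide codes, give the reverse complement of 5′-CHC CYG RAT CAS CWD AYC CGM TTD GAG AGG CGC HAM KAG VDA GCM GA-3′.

5'-TCKGCTHBCTMKTDGCGCCTCTCHAAKCGGRTHWGSTGATYCRGGDG-3'

Standard pairs A↔T, G↔C; ambiguity codes pair R↔Y, M↔K, W↔W, S↔S, D↔H, V↔B. Complement (GDGGRCYTAGTSGWHTRGGCKAAHCTCTCCGCGDTKMTCBHTCGKCT), then reverse for 5'→3'.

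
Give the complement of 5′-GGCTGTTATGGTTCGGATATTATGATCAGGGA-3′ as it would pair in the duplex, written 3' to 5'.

3'-CCGACAATACCAAGCCTATAATACTAGTCCCT-5'

Base-pairing A↔T, G↔C gives the complement. The complementary strand is antiparallel, so paired with a 5'→3' strand it runs 3'→5'.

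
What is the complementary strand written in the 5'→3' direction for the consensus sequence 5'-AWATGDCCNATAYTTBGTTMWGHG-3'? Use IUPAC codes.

Standard pairs A↔T, G↔C; ambiguity codes pair Y↔R, M↔K, W↔W, B↔V, D↔H, N↔N. Complement (TWTACHGGNTATRAAVCAAKWCDC), then reverse for 5'→3'.

5'-CDCWKAACVAARTATNGGHCATWT-3'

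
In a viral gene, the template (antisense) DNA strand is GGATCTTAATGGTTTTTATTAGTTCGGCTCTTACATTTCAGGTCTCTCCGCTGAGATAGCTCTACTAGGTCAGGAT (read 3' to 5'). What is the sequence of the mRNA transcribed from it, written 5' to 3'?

5′-CCUAGAAUUACCAAAAAUAAUCAAGCCGAGAAUGUAAAGUCCAGAGAGGCGACUCUAUCGAGAUGAUCCAGUCCUA-3′

Reading the template 3'→5' as shown, RNA polymerase pairs each base (A→U, T→A, G↔C) to build mRNA 5'→3' directly.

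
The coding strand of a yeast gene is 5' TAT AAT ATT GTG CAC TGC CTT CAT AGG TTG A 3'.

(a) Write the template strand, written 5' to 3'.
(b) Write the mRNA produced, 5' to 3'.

(a) The template strand is the reverse complement of the coding strand: complement ATATTATAACACGTGACGGAAGTATCCAACT, then reverse.
(b) mRNA matches the coding strand with T→U.

(a) 5'-TCAACCTATGAAGGCAGTGCACAATATTATA-3'
(b) 5'-UAUAAUAUUGUGCACUGCCUUCAUAGGUUGA-3'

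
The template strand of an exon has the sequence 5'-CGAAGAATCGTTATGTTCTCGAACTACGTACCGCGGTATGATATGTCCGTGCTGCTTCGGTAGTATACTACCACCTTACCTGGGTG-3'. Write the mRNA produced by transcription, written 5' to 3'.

5'-CACCCAGGUAAGGUGGUAGUAUACUACCGAAGCAGCACGGACAUAUCAUACCGCGGUACGUAGUUCGAGAACAUAACGAUUCUUCG-3'

RNA polymerase reads the template 3'→5' and synthesizes mRNA 5'→3' by base-pairing (A→U, T→A, G↔C). The complement of the template is GCTTCTTAGCAATACAAGAGCTTGATGCATGGCGCCATACTATACAGGCACGACGAAGCCATCATATGATGGTGGAATGGACCCAC; antiparallel, so 5'→3' the coding strand is CACCCAGGTAAGGTGGTAGTATACTACCGAAGCAGCACGGACATATCATACCGCGGTACGTAGTTCGAGAACATAACGATTCTTCG. Replace T with U for the mRNA.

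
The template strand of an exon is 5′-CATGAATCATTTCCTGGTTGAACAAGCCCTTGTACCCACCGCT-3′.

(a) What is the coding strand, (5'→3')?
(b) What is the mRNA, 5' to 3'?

(a) 5'-AGCGGTGGGTACAAGGGCTTGTTCAACCAGGAAATGATTCATG-3'
(b) 5′-AGCGGUGGGUACAAGGGCUUGUUCAACCAGGAAAUGAUUCAUG-3′

(a) The coding strand is the reverse complement of the template: complement GTACTTAGTAAAGGACCAACTTGTTCGGGAACATGGGTGGCGA, then reverse.
(b) mRNA has the coding-strand sequence with T→U.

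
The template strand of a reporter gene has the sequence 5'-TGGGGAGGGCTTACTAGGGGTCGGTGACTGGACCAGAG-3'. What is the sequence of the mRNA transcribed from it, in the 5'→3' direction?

5'-CUCUGGUCCAGUCACCGACCCCUAGUAAGCCCUCCCCA-3'

The mRNA has the sequence of the coding strand (reverse complement of the template) with T→U. Reverse complement of TGGGGAGGGCTTACTAGGGGTCGGTGACTGGACCAGAG is CTCTGGTCCAGTCACCGACCCCTAGTAAGCCCTCCCCA; then T→U.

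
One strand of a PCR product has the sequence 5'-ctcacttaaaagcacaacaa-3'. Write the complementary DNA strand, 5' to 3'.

5'-TTGTTGTGCTTTTAAGTGAG-3'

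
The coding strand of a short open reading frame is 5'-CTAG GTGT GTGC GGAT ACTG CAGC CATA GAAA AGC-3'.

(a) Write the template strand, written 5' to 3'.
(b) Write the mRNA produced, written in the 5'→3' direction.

(a) The template strand is the reverse complement of the coding strand: complement GATCCACACACGCCTATGACGTCGGTATCTTTTCG, then reverse.
(b) mRNA matches the coding strand with T→U.

(a) 5'-GCTTTTCTATGGCTGCAGTATCCGCACACACCTAG-3'
(b) 5'-CUAGGUGUGUGCGGAUACUGCAGCCAUAGAAAAGC-3'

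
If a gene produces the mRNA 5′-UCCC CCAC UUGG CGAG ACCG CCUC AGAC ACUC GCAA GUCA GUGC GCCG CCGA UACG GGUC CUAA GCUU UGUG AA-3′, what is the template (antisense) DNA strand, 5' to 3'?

Replace U with T to get the coding DNA strand: TCCCCCACTTGGCGAGACCGCCTCAGACACTCGCAAGTCAGTGCGCCGCCGATACGGGTCCTAAGCTTTGTGAA. The template strand is its reverse complement (complement AGGGGGTGAACCGCTCTGGCGGAGTCTGTGAGCGTTCAGTCACGCGGCGGCTATGCCCAGGATTCGAAACACTT, then reverse).

5'-TTCACAAAGCTTAGGACCCGTATCGGCGGCGCACTGACTTGCGAGTGTCTGAGGCGGTCTCGCCAAGTGGGGGA-3'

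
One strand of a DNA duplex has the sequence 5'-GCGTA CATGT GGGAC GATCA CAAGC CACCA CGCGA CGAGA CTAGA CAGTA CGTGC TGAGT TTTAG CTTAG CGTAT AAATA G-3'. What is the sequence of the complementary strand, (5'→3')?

The complement of GCGTACATGTGGGACGATCACAAGCCACCACGCGACGAGACTAGACAGTACGTGCTGAGTTTTAGCTTAGCGTATAAATAG is CGCATGTACACCCTGCTAGTGTTCGGTGGTGCGCTGCTCTGATCTGTCATGCACGACTCAAAATCGAATCGCATATTTATC (A↔T, G↔C). DNA strands are antiparallel, so the complementary strand runs 3'→5'; reversing gives the 5'→3' form.

5′-CTATTTATACGCTAAGCTAAAACTCAGCACGTACTGTCTAGTCTCGTCGCGTGGTGGCTTGTGATCGTCCCACATGTACGC-3′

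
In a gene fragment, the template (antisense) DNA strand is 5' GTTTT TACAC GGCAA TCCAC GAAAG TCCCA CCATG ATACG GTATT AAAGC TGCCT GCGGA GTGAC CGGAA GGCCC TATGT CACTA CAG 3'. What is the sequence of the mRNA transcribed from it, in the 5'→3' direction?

5'-CUGUAGUGACAUAGGGCCUUCCGGUCACUCCGCAGGCAGCUUUAAUACCGUAUCAUGGUGGGACUUUCGUGGAUUGCCGUGUAAAAAC-3'

The mRNA has the sequence of the coding strand (reverse complement of the template) with T→U. Reverse complement of GTTTTTACACGGCAATCCACGAAAGTCCCACCATGATACGGTATTAAAGCTGCCTGCGGAGTGACCGGAAGGCCCTATGTCACTACAG is CTGTAGTGACATAGGGCCTTCCGGTCACTCCGCAGGCAGCTTTAATACCGTATCATGGTGGGACTTTCGTGGATTGCCGTGTAAAAAC; then T→U.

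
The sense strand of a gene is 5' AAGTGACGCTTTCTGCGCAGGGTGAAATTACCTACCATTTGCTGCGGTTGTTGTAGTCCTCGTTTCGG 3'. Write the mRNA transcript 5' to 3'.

5′-AAGUGACGCUUUCUGCGCAGGGUGAAAUUACCUACCAUUUGCUGCGGUUGUUGUAGUCCUCGUUUCGG-3′

mRNA has the coding-strand sequence with U in place of T.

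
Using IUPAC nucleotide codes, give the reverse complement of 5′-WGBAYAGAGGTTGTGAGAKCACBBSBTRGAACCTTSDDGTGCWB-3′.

Standard pairs A↔T, G↔C; ambiguity codes pair R↔Y, K↔M, W↔W, S↔S, B↔V, D↔H. Complement (WCVTRTCTCCAACACTCTMGTGVVSVAYCTTGGAASHHCACGWV), then reverse for 5'→3'.

5'-VWGCACHHSAAGGTTCYAVSVVGTGMTCTCACAACCTCTRTVCW-3'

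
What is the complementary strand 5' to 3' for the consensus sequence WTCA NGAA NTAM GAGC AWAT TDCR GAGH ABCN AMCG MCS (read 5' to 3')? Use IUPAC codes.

5'-SGKCGKTNGVTDCTCYGHAATWTGCTCKTANTTCNTGAW-3'

Standard pairs A↔T, G↔C; ambiguity codes pair R↔Y, M↔K, W↔W, S↔S, B↔V, D↔H, N↔N. Complement (WAGTNCTTNATKCTCGTWTAAHGYCTCDTVGNTKGCKGS), then reverse for 5'→3'.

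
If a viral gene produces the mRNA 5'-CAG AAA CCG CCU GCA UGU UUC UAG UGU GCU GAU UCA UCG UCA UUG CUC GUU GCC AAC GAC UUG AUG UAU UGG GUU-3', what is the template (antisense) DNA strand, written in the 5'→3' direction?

Replace U with T to get the coding DNA strand: CAGAAACCGCCTGCATGTTTCTAGTGTGCTGATTCATCGTCATTGCTCGTTGCCAACGACTTGATGTATTGGGTT. The template strand is its reverse complement (complement GTCTTTGGCGGACGTACAAAGATCACACGACTAAGTAGCAGTAACGAGCAACGGTTGCTGAACTACATAACCCAA, then reverse).

5′-AACCCAATACATCAAGTCGTTGGCAACGAGCAATGACGATGAATCAGCACACTAGAAACATGCAGGCGGTTTCTG-3′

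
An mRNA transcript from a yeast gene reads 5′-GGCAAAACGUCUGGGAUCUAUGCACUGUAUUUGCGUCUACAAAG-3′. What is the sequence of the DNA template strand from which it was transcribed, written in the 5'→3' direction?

5′-CTTTGTAGACGCAAATACAGTGCATAGATCCCAGACGTTTTGCC-3′

Replace U with T to get the coding DNA strand: GGCAAAACGTCTGGGATCTATGCACTGTATTTGCGTCTACAAAG. The template strand is its reverse complement (complement CCGTTTTGCAGACCCTAGATACGTGACATAAACGCAGATGTTTC, then reverse).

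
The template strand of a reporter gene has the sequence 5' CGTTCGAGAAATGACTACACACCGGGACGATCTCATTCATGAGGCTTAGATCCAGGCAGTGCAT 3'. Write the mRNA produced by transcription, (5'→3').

5'-AUGCACUGCCUGGAUCUAAGCCUCAUGAAUGAGAUCGUCCCGGUGUGUAGUCAUUUCUCGAACG-3'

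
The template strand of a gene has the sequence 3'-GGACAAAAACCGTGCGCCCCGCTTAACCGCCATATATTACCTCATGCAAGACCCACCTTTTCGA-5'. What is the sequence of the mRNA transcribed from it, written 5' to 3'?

5′-CCUGUUUUUGGCACGCGGGGCGAAUUGGCGGUAUAUAAUGGAGUACGUUCUGGGUGGAAAAGCU-3′

Reading the template 3'→5' as shown, RNA polymerase pairs each base (A→U, T→A, G↔C) to build mRNA 5'→3' directly.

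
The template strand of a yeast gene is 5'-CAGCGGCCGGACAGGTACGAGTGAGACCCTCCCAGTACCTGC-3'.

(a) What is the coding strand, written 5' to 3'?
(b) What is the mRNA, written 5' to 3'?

(a) 5'-GCAGGTACTGGGAGGGTCTCACTCGTACCTGTCCGGCCGCTG-3'
(b) 5'-GCAGGUACUGGGAGGGUCUCACUCGUACCUGUCCGGCCGCUG-3'

(a) The coding strand is the reverse complement of the template: complement GTCGCCGGCCTGTCCATGCTCACTCTGGGAGGGTCATGGACG, then reverse.
(b) mRNA has the coding-strand sequence with T→U.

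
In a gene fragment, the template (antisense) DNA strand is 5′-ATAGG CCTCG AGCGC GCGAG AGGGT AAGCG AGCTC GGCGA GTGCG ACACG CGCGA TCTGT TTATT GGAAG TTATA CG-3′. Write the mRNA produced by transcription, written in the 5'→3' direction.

5'-CGUAUAACUUCCAAUAAACAGAUCGCGCGUGUCGCACUCGCCGAGCUCGCUUACCCUCUCGCGCGCUCGAGGCCUAU-3'

RNA polymerase reads the template 3'→5' and synthesizes mRNA 5'→3' by base-pairing (A→U, T→A, G↔C). The complement of the template is TATCCGGAGCTCGCGCGCTCTCCCATTCGCTCGAGCCGCTCACGCTGTGCGCGCTAGACAAATAACCTTCAATATGC; antiparallel, so 5'→3' the coding strand is CGTATAACTTCCAATAAACAGATCGCGCGTGTCGCACTCGCCGAGCTCGCTTACCCTCTCGCGCGCTCGAGGCCTAT. Replace T with U for the mRNA.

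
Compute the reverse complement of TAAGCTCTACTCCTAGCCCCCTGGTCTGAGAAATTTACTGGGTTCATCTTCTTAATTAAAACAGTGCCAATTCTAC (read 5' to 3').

5′-GTAGAATTGGCACTGTTTTAATTAAGAAGATGAACCCAGTAAATTTCTCAGACCAGGGGGCTAGGAGTAGAGCTTA-3′

Complement each base (A↔T, G↔C): ATTCGAGATGAGGATCGGGGGACCAGACTCTTTAAATGACCCAAGTAGAAGAATTAATTTTGTCACGGTTAAGATG. Then reverse.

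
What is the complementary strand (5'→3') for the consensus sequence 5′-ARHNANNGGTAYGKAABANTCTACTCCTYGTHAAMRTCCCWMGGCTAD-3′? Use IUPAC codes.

Standard pairs A↔T, G↔C; ambiguity codes pair R↔Y, M↔K, W↔W, B↔V, D↔H, N↔N. Complement (TYDNTNNCCATRCMTTVTNAGATGAGGARCADTTKYAGGGWKCCGATH), then reverse for 5'→3'.

5'-HTAGCCKWGGGAYKTTDACRAGGAGTAGANTVTTMCRTACCNNTNDYT-3'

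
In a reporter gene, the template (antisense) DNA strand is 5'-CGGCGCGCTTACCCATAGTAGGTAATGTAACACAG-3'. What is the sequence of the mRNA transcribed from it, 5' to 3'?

5'-CUGUGUUACAUUACCUACUAUGGGUAAGCGCGCCG-3'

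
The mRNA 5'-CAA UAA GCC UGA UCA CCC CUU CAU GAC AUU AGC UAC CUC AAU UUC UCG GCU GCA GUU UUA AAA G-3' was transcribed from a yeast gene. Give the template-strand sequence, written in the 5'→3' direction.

5'-CTTTTAAAACTGCAGCCGAGAAATTGAGGTAGCTAATGTCATGAAGGGGTGATCAGGCTTATTG-3'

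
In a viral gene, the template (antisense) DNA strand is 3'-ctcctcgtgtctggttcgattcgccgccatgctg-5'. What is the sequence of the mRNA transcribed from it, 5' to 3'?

Reading the template 3'→5' as shown, RNA polymerase pairs each base (A→U, T→A, G↔C) to build mRNA 5'→3' directly.

5′-GAGGAGCACAGACCAAGCUAAGCGGCGGUACGAC-3′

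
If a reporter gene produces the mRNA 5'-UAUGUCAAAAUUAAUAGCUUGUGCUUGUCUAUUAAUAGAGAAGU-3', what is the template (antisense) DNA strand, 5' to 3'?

Replace U with T to get the coding DNA strand: TATGTCAAAATTAATAGCTTGTGCTTGTCTATTAATAGAGAAGT. The template strand is its reverse complement (complement ATACAGTTTTAATTATCGAACACGAACAGATAATTATCTCTTCA, then reverse).

5'-ACTTCTCTATTAATAGACAAGCACAAGCTATTAATTTTGACATA-3'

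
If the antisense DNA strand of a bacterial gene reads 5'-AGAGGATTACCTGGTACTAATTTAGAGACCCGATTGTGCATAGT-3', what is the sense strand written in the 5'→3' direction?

The coding strand is complementary and antiparallel to the template: take the complement (A↔T, G↔C) and reverse.

5'-ACTATGCACAATCGGGTCTCTAAATTAGTACCAGGTAATCCTCT-3'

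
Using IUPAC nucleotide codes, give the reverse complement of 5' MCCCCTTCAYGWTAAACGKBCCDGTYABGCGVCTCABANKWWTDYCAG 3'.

5'-CTGRHAWWMNTVTGAGBCGCVTRACHGGVMCGTTTAWCRTGAAGGGGK-3'

Standard pairs A↔T, G↔C; ambiguity codes pair Y↔R, M↔K, W↔W, B↔V, D↔H, N↔N. Complement (KGGGGAAGTRCWATTTGCMVGGHCARTVCGCBGAGTVTNMWWAHRGTC), then reverse for 5'→3'.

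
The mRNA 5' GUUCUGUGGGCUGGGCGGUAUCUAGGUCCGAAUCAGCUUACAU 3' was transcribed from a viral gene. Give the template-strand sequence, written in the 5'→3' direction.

5'-ATGTAAGCTGATTCGGACCTAGATACCGCCCAGCCCACAGAAC-3'

Replace U with T to get the coding DNA strand: GTTCTGTGGGCTGGGCGGTATCTAGGTCCGAATCAGCTTACAT. The template strand is its reverse complement (complement CAAGACACCCGACCCGCCATAGATCCAGGCTTAGTCGAATGTA, then reverse).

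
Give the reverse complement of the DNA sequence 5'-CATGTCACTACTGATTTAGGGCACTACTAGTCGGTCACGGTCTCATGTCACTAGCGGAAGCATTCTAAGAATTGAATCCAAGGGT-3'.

5′-ACCCTTGGATTCAATTCTTAGAATGCTTCCGCTAGTGACATGAGACCGTGACCGACTAGTAGTGCCCTAAATCAGTAGTGACATG-3′

Complement each base (A↔T, G↔C): GTACAGTGATGACTAAATCCCGTGATGATCAGCCAGTGCCAGAGTACAGTGATCGCCTTCGTAAGATTCTTAACTTAGGTTCCCA. Then reverse.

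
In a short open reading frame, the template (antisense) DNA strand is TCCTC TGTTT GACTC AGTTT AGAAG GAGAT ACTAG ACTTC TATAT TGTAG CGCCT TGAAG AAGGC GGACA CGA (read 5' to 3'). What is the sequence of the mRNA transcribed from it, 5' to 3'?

5'-UCGUGUCCGCCUUCUUCAAGGCGCUACAAUAUAGAAGUCUAGUAUCUCCUUCUAAACUGAGUCAAACAGAGGA-3'

RNA polymerase reads the template 3'→5' and synthesizes mRNA 5'→3' by base-pairing (A→U, T→A, G↔C). The complement of the template is AGGAGACAAACTGAGTCAAATCTTCCTCTATGATCTGAAGATATAACATCGCGGAACTTCTTCCGCCTGTGCT; antiparallel, so 5'→3' the coding strand is TCGTGTCCGCCTTCTTCAAGGCGCTACAATATAGAAGTCTAGTATCTCCTTCTAAACTGAGTCAAACAGAGGA. Replace T with U for the mRNA.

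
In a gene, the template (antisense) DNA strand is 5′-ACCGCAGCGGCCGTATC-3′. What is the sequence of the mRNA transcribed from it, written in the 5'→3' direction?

The mRNA has the sequence of the coding strand (reverse complement of the template) with T→U. Reverse complement of ACCGCAGCGGCCGTATC is GATACGGCCGCTGCGGT; then T→U.

5'-GAUACGGCCGCUGCGGU-3'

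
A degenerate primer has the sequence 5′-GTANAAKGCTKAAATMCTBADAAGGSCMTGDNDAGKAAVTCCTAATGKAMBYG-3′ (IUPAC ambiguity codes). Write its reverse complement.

Standard pairs A↔T, G↔C; ambiguity codes pair Y↔R, M↔K, S↔S, B↔V, D↔H, N↔N. Complement (CATNTTMCGAMTTTAKGAVTHTTCCSGKACHNHTCMTTBAGGATTACMTKVRC), then reverse for 5'→3'.

5′-CRVKTMCATTAGGABTTMCTHNHCAKGSCCTTHTVAGKATTTMAGCMTTNTAC-3′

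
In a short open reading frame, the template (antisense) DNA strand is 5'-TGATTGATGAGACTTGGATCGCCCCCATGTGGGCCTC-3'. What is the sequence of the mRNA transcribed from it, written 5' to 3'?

5'-GAGGCCCACAUGGGGGCGAUCCAAGUCUCAUCAAUCA-3'

RNA polymerase reads the template 3'→5' and synthesizes mRNA 5'→3' by base-pairing (A→U, T→A, G↔C). The complement of the template is ACTAACTACTCTGAACCTAGCGGGGGTACACCCGGAG; antiparallel, so 5'→3' the coding strand is GAGGCCCACATGGGGGCGATCCAAGTCTCATCAATCA. Replace T with U for the mRNA.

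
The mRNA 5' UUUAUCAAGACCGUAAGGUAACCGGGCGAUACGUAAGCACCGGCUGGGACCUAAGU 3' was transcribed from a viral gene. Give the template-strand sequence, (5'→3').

Replace U with T to get the coding DNA strand: TTTATCAAGACCGTAAGGTAACCGGGCGATACGTAAGCACCGGCTGGGACCTAAGT. The template strand is its reverse complement (complement AAATAGTTCTGGCATTCCATTGGCCCGCTATGCATTCGTGGCCGACCCTGGATTCA, then reverse).

5'-ACTTAGGTCCCAGCCGGTGCTTACGTATCGCCCGGTTACCTTACGGTCTTGATAAA-3'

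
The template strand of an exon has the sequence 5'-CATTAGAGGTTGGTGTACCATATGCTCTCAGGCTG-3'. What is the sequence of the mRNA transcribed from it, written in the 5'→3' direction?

5'-CAGCCUGAGAGCAUAUGGUACACCAACCUCUAAUG-3'

RNA polymerase reads the template 3'→5' and synthesizes mRNA 5'→3' by base-pairing (A→U, T→A, G↔C). The complement of the template is GTAATCTCCAACCACATGGTATACGAGAGTCCGAC; antiparallel, so 5'→3' the coding strand is CAGCCTGAGAGCATATGGTACACCAACCTCTAATG. Replace T with U for the mRNA.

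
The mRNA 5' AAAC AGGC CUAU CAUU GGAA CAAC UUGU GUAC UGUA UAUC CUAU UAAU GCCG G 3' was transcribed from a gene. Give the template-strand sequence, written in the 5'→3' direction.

Replace U with T to get the coding DNA strand: AAACAGGCCTATCATTGGAACAACTTGTGTACTGTATATCCTATTAATGCCGG. The template strand is its reverse complement (complement TTTGTCCGGATAGTAACCTTGTTGAACACATGACATATAGGATAATTACGGCC, then reverse).

5'-CCGGCATTAATAGGATATACAGTACACAAGTTGTTCCAATGATAGGCCTGTTT-3'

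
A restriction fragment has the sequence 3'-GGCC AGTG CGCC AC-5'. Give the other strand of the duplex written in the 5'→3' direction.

5'-CCGGTCACGCGGTG-3'

The strand is given 3'→5', so its complement runs 5'→3' in the same left-to-right order: pair each base A↔T, G↔C.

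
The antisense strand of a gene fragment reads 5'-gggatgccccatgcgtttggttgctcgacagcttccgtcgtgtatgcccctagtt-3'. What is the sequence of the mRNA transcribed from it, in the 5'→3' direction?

RNA polymerase reads the template 3'→5' and synthesizes mRNA 5'→3' by base-pairing (A→U, T→A, G↔C). The complement of the template is CCCTACGGGGTACGCAAACCAACGAGCTGTCGAAGGCAGCACATACGGGGATCAA; antiparallel, so 5'→3' the coding strand is AACTAGGGGCATACACGACGGAAGCTGTCGAGCAACCAAACGCATGGGGCATCCC. Replace T with U for the mRNA.

5'-AACUAGGGGCAUACACGACGGAAGCUGUCGAGCAACCAAACGCAUGGGGCAUCCC-3'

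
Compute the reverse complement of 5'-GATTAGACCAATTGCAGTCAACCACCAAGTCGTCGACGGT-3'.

5'-ACCGTCGACGACTTGGTGGTTGACTGCAATTGGTCTAATC-3'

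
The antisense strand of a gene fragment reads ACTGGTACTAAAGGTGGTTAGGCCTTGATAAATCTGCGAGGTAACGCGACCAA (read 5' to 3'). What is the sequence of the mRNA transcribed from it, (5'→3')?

RNA polymerase reads the template 3'→5' and synthesizes mRNA 5'→3' by base-pairing (A→U, T→A, G↔C). The complement of the template is TGACCATGATTTCCACCAATCCGGAACTATTTAGACGCTCCATTGCGCTGGTT; antiparallel, so 5'→3' the coding strand is TTGGTCGCGTTACCTCGCAGATTTATCAAGGCCTAACCACCTTTAGTACCAGT. Replace T with U for the mRNA.

5'-UUGGUCGCGUUACCUCGCAGAUUUAUCAAGGCCUAACCACCUUUAGUACCAGU-3'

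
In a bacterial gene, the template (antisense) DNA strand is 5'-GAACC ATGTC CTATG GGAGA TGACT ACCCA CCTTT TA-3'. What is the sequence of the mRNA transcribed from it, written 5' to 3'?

5′-UAAAAGGUGGGUAGUCAUCUCCCAUAGGACAUGGUUC-3′

The mRNA has the sequence of the coding strand (reverse complement of the template) with T→U. Reverse complement of GAACCATGTCCTATGGGAGATGACTACCCACCTTTTA is TAAAAGGTGGGTAGTCATCTCCCATAGGACATGGTTC; then T→U.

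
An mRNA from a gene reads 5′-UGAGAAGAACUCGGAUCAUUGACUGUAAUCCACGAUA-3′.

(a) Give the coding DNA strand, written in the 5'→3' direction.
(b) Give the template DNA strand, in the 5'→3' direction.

(a) 5'-TGAGAAGAACTCGGATCATTGACTGTAATCCACGATA-3'
(b) 5'-TATCGTGGATTACAGTCAATGATCCGAGTTCTTCTCA-3'

(a) The coding strand matches the mRNA with U→T.
(b) The template strand is the reverse complement of the coding strand.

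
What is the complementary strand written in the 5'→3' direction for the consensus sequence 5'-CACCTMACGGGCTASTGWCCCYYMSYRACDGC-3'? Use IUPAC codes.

Standard pairs A↔T, G↔C; ambiguity codes pair R↔Y, M↔K, W↔W, S↔S, D↔H. Complement (GTGGAKTGCCCGATSACWGGGRRKSRYTGHCG), then reverse for 5'→3'.

5'-GCHGTYRSKRRGGGWCASTAGCCCGTKAGGTG-3'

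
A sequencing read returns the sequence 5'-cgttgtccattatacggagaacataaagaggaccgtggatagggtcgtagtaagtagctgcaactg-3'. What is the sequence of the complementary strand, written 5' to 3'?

5′-CAGTTGCAGCTACTTACTACGACCCTATCCACGGTCCTCTTTATGTTCTCCGTATAATGGACAACG-3′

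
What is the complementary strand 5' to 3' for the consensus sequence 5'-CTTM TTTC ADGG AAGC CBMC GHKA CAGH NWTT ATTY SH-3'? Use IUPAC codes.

Standard pairs A↔T, G↔C; ambiguity codes pair Y↔R, M↔K, W↔W, S↔S, B↔V, D↔H, N↔N. Complement (GAAKAAAGTHCCTTCGGVKGCDMTGTCDNWAATAARSD), then reverse for 5'→3'.

5'-DSRAATAAWNDCTGTMDCGKVGGCTTCCHTGAAAKAAG-3'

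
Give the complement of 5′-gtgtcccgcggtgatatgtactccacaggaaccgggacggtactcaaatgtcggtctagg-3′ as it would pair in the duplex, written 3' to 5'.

Base-pairing A↔T, G↔C gives the complement. The complementary strand is antiparallel, so paired with a 5'→3' strand it runs 3'→5'.

3'-CACAGGGCGCCACTATACATGAGGTGTCCTTGGCCCTGCCATGAGTTTACAGCCAGATCC-5'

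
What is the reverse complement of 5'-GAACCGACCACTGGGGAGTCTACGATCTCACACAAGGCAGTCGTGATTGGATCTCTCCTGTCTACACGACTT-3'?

5′-AAGTCGTGTAGACAGGAGAGATCCAATCACGACTGCCTTGTGTGAGATCGTAGACTCCCCAGTGGTCGGTTC-3′

Reading the sequence 3'→5' and pairing each base (A↔T, G↔C) gives the reverse complement directly.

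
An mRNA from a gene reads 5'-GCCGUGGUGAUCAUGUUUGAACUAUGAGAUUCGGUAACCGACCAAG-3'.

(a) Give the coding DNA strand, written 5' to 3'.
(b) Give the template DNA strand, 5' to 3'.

(a) The coding strand matches the mRNA with U→T.
(b) The template strand is the reverse complement of the coding strand.

(a) 5'-GCCGTGGTGATCATGTTTGAACTATGAGATTCGGTAACCGACCAAG-3'
(b) 5′-CTTGGTCGGTTACCGAATCTCATAGTTCAAACATGATCACCACGGC-3′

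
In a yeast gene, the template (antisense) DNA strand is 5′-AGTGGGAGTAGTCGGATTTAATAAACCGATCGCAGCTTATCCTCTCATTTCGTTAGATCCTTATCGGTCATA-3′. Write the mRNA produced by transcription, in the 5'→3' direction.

5'-UAUGACCGAUAAGGAUCUAACGAAAUGAGAGGAUAAGCUGCGAUCGGUUUAUUAAAUCCGACUACUCCCACU-3'

RNA polymerase reads the template 3'→5' and synthesizes mRNA 5'→3' by base-pairing (A→U, T→A, G↔C). The complement of the template is TCACCCTCATCAGCCTAAATTATTTGGCTAGCGTCGAATAGGAGAGTAAAGCAATCTAGGAATAGCCAGTAT; antiparallel, so 5'→3' the coding strand is TATGACCGATAAGGATCTAACGAAATGAGAGGATAAGCTGCGATCGGTTTATTAAATCCGACTACTCCCACT. Replace T with U for the mRNA.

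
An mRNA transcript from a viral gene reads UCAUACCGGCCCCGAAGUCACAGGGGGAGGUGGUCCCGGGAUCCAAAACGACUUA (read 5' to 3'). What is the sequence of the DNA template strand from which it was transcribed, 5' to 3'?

5'-TAAGTCGTTTTGGATCCCGGGACCACCTCCCCCTGTGACTTCGGGGCCGGTATGA-3'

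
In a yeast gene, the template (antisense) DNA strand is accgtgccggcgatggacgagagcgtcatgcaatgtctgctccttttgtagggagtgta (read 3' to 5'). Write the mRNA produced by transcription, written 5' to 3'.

5'-UGGCACGGCCGCUACCUGCUCUCGCAGUACGUUACAGACGAGGAAAACAUCCCUCACAU-3'

Reading the template 3'→5' as shown, RNA polymerase pairs each base (A→U, T→A, G↔C) to build mRNA 5'→3' directly.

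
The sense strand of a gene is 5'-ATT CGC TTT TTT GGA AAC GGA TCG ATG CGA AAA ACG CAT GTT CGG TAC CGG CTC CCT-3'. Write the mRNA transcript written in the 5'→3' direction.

The mRNA is synthesized from the template strand, so it matches the coding strand with T replaced by U.

5'-AUUCGCUUUUUUGGAAACGGAUCGAUGCGAAAAACGCAUGUUCGGUACCGGCUCCCU-3'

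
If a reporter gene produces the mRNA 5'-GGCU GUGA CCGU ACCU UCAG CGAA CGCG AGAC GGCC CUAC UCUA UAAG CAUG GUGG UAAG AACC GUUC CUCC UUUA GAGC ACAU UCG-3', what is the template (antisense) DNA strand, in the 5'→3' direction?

5′-CGAATGTGCTCTAAAGGAGGAACGGTTCTTACCACCATGCTTATAGAGTAGGGCCGTCTCGCGTTCGCTGAAGGTACGGTCACAGCC-3′

Replace U with T to get the coding DNA strand: GGCTGTGACCGTACCTTCAGCGAACGCGAGACGGCCCTACTCTATAAGCATGGTGGTAAGAACCGTTCCTCCTTTAGAGCACATTCG. The template strand is its reverse complement (complement CCGACACTGGCATGGAAGTCGCTTGCGCTCTGCCGGGATGAGATATTCGTACCACCATTCTTGGCAAGGAGGAAATCTCGTGTAAGC, then reverse).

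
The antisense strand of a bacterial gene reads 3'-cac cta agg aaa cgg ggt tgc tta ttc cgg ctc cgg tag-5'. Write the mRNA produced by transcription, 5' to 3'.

Reading the template 3'→5' as shown, RNA polymerase pairs each base (A→U, T→A, G↔C) to build mRNA 5'→3' directly.

5'-GUGGAUUCCUUUGCCCCAACGAAUAAGGCCGAGGCCAUC-3'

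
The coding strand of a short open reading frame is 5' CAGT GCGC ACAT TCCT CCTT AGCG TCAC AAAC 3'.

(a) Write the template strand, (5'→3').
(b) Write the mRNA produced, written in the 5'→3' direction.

(a) The template strand is the reverse complement of the coding strand: complement GTCACGCGTGTAAGGAGGAATCGCAGTGTTTG, then reverse.
(b) mRNA matches the coding strand with T→U.

(a) 5'-GTTTGTGACGCTAAGGAGGAATGTGCGCACTG-3'
(b) 5'-CAGUGCGCACAUUCCUCCUUAGCGUCACAAAC-3'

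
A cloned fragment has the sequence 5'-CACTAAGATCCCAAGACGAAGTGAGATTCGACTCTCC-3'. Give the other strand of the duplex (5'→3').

5′-GGAGAGTCGAATCTCACTTCGTCTTGGGATCTTAGTG-3′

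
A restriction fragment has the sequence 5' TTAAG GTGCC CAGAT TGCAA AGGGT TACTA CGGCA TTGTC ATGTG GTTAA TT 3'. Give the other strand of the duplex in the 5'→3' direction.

5'-AATTAACCACATGACAATGCCGTAGTAACCCTTTGCAATCTGGGCACCTTAA-3'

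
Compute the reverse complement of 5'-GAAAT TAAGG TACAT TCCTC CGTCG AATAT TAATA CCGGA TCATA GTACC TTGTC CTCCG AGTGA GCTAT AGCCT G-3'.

5'-CAGGCTATAGCTCACTCGGAGGACAAGGTACTATGATCCGGTATTAATATTCGACGGAGGAATGTACCTTAATTTC-3'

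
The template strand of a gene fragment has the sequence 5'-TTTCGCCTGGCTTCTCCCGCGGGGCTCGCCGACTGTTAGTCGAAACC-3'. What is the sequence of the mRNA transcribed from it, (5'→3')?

RNA polymerase reads the template 3'→5' and synthesizes mRNA 5'→3' by base-pairing (A→U, T→A, G↔C). The complement of the template is AAAGCGGACCGAAGAGGGCGCCCCGAGCGGCTGACAATCAGCTTTGG; antiparallel, so 5'→3' the coding strand is GGTTTCGACTAACAGTCGGCGAGCCCCGCGGGAGAAGCCAGGCGAAA. Replace T with U for the mRNA.

5'-GGUUUCGACUAACAGUCGGCGAGCCCCGCGGGAGAAGCCAGGCGAAA-3'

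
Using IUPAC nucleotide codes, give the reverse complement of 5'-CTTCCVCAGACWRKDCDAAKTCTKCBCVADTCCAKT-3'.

5'-AMTGGAHTBGVGMAGAMTTHGHMYWGTCTGBGGAAG-3'

Standard pairs A↔T, G↔C; ambiguity codes pair R↔Y, K↔M, W↔W, B↔V, D↔H. Complement (GAAGGBGTCTGWYMHGHTTMAGAMGVGBTHAGGTMA), then reverse for 5'→3'.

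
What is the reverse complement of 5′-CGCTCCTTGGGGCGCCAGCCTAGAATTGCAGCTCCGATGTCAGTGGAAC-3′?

5'-GTTCCACTGACATCGGAGCTGCAATTCTAGGCTGGCGCCCCAAGGAGCG-3'

Complement each base (A↔T, G↔C): GCGAGGAACCCCGCGGTCGGATCTTAACGTCGAGGCTACAGTCACCTTG. Then reverse.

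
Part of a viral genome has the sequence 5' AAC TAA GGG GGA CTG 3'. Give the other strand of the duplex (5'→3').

The complement of AACTAAGGGGGACTG is TTGATTCCCCCTGAC (A↔T, G↔C). DNA strands are antiparallel, so the complementary strand runs 3'→5'; reversing gives the 5'→3' form.

5′-CAGTCCCCCTTAGTT-3′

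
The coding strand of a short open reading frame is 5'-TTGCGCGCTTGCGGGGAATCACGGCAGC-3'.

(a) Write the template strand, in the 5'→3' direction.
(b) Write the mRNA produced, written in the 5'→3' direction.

(a) 5'-GCTGCCGTGATTCCCCGCAAGCGCGCAA-3'
(b) 5′-UUGCGCGCUUGCGGGGAAUCACGGCAGC-3′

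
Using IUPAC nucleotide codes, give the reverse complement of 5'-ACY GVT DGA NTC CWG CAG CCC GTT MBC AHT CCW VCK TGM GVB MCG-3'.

Standard pairs A↔T, G↔C; ambiguity codes pair Y↔R, M↔K, W↔W, B↔V, D↔H, N↔N. Complement (TGRCBAHCTNAGGWCGTCGGGCAAKVGTDAGGWBGMACKCBVKGC), then reverse for 5'→3'.

5'-CGKVBCKCAMGBWGGADTGVKAACGGGCTGCWGGANTCHABCRGT-3'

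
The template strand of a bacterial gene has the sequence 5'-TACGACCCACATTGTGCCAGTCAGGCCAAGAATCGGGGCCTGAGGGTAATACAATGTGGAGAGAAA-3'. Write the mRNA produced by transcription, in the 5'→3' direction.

RNA polymerase reads the template 3'→5' and synthesizes mRNA 5'→3' by base-pairing (A→U, T→A, G↔C). The complement of the template is ATGCTGGGTGTAACACGGTCAGTCCGGTTCTTAGCCCCGGACTCCCATTATGTTACACCTCTCTTT; antiparallel, so 5'→3' the coding strand is TTTCTCTCCACATTGTATTACCCTCAGGCCCCGATTCTTGGCCTGACTGGCACAATGTGGGTCGTA. Replace T with U for the mRNA.

5'-UUUCUCUCCACAUUGUAUUACCCUCAGGCCCCGAUUCUUGGCCUGACUGGCACAAUGUGGGUCGUA-3'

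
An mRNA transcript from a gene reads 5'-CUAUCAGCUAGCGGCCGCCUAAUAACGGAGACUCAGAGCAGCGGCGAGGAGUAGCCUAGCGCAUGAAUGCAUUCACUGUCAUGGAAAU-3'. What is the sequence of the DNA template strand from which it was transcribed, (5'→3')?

Replace U with T to get the coding DNA strand: CTATCAGCTAGCGGCCGCCTAATAACGGAGACTCAGAGCAGCGGCGAGGAGTAGCCTAGCGCATGAATGCATTCACTGTCATGGAAAT. The template strand is its reverse complement (complement GATAGTCGATCGCCGGCGGATTATTGCCTCTGAGTCTCGTCGCCGCTCCTCATCGGATCGCGTACTTACGTAAGTGACAGTACCTTTA, then reverse).

5'-ATTTCCATGACAGTGAATGCATTCATGCGCTAGGCTACTCCTCGCCGCTGCTCTGAGTCTCCGTTATTAGGCGGCCGCTAGCTGATAG-3'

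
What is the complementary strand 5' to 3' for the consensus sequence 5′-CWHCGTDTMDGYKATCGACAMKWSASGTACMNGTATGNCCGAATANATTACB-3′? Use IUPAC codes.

5'-VGTAATNTATTCGGNCATACNKGTACSTSWMKTGTCGATMRCHKAHACGDWG-3'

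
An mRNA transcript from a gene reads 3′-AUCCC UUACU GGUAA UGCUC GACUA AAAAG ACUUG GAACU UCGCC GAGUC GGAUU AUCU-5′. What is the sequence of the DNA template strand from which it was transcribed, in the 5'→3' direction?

Written 5'→3' the mRNA is UCUAUUAGGCUGAGCCGCUUCAAGGUUCAGAAAAAUCAGCUCGUAAUGGUCAUUCCCUA, so the coding DNA strand is TCTATTAGGCTGAGCCGCTTCAAGGTTCAGAAAAATCAGCTCGTAATGGTCATTCCCTA. The template is its reverse complement.

5'-TAGGGAATGACCATTACGAGCTGATTTTTCTGAACCTTGAAGCGGCTCAGCCTAATAGA-3'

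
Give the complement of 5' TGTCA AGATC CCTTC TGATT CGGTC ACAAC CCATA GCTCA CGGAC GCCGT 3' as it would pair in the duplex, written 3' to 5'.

3'-ACAGTTCTAGGGAAGACTAAGCCAGTGTTGGGTATCGAGTGCCTGCGGCA-5'

Base-pairing A↔T, G↔C gives the complement. The complementary strand is antiparallel, so paired with a 5'→3' strand it runs 3'→5'.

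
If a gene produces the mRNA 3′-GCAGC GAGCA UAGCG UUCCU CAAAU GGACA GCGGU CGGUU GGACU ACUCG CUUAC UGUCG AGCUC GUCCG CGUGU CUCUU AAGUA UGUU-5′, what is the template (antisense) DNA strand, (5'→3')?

Written 5'→3' the mRNA is UUGUAUGAAUUCUCUGUGCGCCUGCUCGAGCUGUCAUUCGCUCAUCAGGUUGGCUGGCGACAGGUAAACUCCUUGCGAUACGAGCGACG, so the coding DNA strand is TTGTATGAATTCTCTGTGCGCCTGCTCGAGCTGTCATTCGCTCATCAGGTTGGCTGGCGACAGGTAAACTCCTTGCGATACGAGCGACG. The template is its reverse complement.

5′-CGTCGCTCGTATCGCAAGGAGTTTACCTGTCGCCAGCCAACCTGATGAGCGAATGACAGCTCGAGCAGGCGCACAGAGAATTCATACAA-3′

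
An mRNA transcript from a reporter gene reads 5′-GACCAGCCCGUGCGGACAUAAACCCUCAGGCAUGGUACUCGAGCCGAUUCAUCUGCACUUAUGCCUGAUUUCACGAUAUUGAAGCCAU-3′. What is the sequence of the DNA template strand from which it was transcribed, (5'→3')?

5'-ATGGCTTCAATATCGTGAAATCAGGCATAAGTGCAGATGAATCGGCTCGAGTACCATGCCTGAGGGTTTATGTCCGCACGGGCTGGTC-3'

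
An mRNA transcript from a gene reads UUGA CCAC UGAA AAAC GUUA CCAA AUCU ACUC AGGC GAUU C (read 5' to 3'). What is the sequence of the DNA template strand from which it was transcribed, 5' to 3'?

Replace U with T to get the coding DNA strand: TTGACCACTGAAAAACGTTACCAAATCTACTCAGGCGATTC. The template strand is its reverse complement (complement AACTGGTGACTTTTTGCAATGGTTTAGATGAGTCCGCTAAG, then reverse).

5'-GAATCGCCTGAGTAGATTTGGTAACGTTTTTCAGTGGTCAA-3'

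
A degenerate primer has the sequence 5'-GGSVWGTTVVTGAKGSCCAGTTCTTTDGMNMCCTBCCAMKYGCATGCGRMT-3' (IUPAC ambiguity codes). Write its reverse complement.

5'-AKYCGCATGCRMKTGGVAGGKNKCHAAAGAACTGGSCMTCABBAACWBSCC-3'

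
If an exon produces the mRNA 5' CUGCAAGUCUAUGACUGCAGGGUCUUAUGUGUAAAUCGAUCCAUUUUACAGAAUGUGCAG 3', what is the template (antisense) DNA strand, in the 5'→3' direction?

5'-CTGCACATTCTGTAAAATGGATCGATTTACACATAAGACCCTGCAGTCATAGACTTGCAG-3'

Replace U with T to get the coding DNA strand: CTGCAAGTCTATGACTGCAGGGTCTTATGTGTAAATCGATCCATTTTACAGAATGTGCAG. The template strand is its reverse complement (complement GACGTTCAGATACTGACGTCCCAGAATACACATTTAGCTAGGTAAAATGTCTTACACGTC, then reverse).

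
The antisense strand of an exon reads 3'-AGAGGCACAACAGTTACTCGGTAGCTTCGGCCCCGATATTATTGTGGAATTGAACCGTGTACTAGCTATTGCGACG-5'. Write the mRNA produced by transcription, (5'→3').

Reading the template 3'→5' as shown, RNA polymerase pairs each base (A→U, T→A, G↔C) to build mRNA 5'→3' directly.

5'-UCUCCGUGUUGUCAAUGAGCCAUCGAAGCCGGGGCUAUAAUAACACCUUAACUUGGCACAUGAUCGAUAACGCUGC-3'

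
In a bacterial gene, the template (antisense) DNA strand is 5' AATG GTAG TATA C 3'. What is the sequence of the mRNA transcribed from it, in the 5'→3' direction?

5'-GUAUACUACCAUU-3'

RNA polymerase reads the template 3'→5' and synthesizes mRNA 5'→3' by base-pairing (A→U, T→A, G↔C). The complement of the template is TTACCATCATATG; antiparallel, so 5'→3' the coding strand is GTATACTACCATT. Replace T with U for the mRNA.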